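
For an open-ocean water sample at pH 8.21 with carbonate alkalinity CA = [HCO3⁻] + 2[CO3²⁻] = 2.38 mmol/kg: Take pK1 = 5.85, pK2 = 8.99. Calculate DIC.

CA = [HCO3⁻] + 2[CO3²⁻] = (α₁ + 2α₂)·DIC
At pH 8.21: [H⁺]/K1 = 10^-2.36 = 0.0043652, K2/[H⁺] = 10^-0.78 = 0.16596
α₁ = 1/(1 + 0.0043652 + 0.16596) = 1/1.1703 = 0.8545; α₂ = α₁·K2/[H⁺] = 0.1418
α₁ + 2α₂ = 1.1381
DIC = CA / (α₁ + 2α₂) = 2.38 / 1.1381 = 2.09 mmol/kg

DIC = 2.09 mmol/kg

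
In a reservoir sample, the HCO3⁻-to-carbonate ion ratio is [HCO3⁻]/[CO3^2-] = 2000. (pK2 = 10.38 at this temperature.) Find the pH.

From K2 = [H⁺][CO3^2-]/[HCO3⁻]:  pH = pK2 − log₁₀([HCO3⁻]/[CO3^2-])
log₁₀(2000) = +3.301
pH = 10.38 − (+3.301) = 7.08

pH = 7.08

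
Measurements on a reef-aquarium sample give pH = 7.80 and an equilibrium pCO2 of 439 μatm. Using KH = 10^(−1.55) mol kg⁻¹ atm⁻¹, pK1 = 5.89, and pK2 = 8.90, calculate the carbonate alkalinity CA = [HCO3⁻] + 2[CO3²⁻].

[CO2*] = KH · pCO2 = 10^(−1.55) × 439×10^-6 = 1.237×10^-5 mol/kg
α₀ = 1/(1 + K1/[H⁺] + K1K2/[H⁺]²) = 1/(1 + 10^+1.91 + 10^+0.81) = 0.01127
DIC = [CO2*]/α₀ = 1.237×10^-5 / 0.01127 = 1.098 mmol/kg
CA = (α₁ + 2α₂)·DIC = (0.9160 + 2×0.07276) × 1.098 = 1.17 mmol/kg

CA = 1.17 mmol/kg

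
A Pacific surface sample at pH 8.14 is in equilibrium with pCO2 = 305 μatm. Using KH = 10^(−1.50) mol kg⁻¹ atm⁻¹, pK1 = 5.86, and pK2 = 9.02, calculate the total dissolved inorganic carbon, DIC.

[CO2*] = KH · pCO2 = 10^(−1.50) × 305×10^-6 = 9.645×10^-6 mol/kg
α₀ = 1/(1 + K1/[H⁺] + K1K2/[H⁺]²) = 1/(1 + 10^+2.28 + 10^+1.40) = 0.004615
DIC = [CO2*]/α₀ = 9.645×10^-6 / 0.004615 = 2.09 mmol/kg

DIC = 2.09 mmol/kg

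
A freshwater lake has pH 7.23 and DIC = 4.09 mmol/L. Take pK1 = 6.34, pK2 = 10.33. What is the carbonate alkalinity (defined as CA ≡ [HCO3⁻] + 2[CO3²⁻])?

CA = [HCO3⁻] + 2[CO3²⁻] = (α₁ + 2α₂)·DIC
At pH 7.23: [H⁺]/K1 = 10^-0.89 = 0.12882, K2/[H⁺] = 10^-3.10 = 0.00079433
α₁ = 1/(1 + 0.12882 + 0.00079433) = 1/1.1296 = 0.8853; α₂ = α₁·K2/[H⁺] = 0.0007032
α₁ + 2α₂ = 0.8867
CA = 0.8867 × 4.09 = 3.63 mmol/L

CA = 3.63 mmol/L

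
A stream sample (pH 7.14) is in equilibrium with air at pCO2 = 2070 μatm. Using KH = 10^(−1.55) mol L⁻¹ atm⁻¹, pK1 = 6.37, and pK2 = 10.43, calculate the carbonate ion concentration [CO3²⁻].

[CO3²⁻] = 0.176 μmol/L

[CO2*] = KH · pCO2 = 10^(−1.55) × 2070×10^-6 = 5.834×10^-5 mol/L
α₀ = 1/(1 + K1/[H⁺] + K1K2/[H⁺]²) = 1/(1 + 10^+0.77 + 10^-2.52) = 0.1451
DIC = [CO2*]/α₀ = 5.834×10^-5 / 0.1451 = 0.4021 mmol/L
[CO3²⁻] = α₂·DIC; α₂ = 0.0004382, so [CO3²⁻] = 0.0004382 × 0.4021 = 0.000176 mmol/L = 0.176 μmol/L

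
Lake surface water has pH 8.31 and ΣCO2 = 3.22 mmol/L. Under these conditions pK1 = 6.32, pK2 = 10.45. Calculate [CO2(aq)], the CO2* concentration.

α₀ = 1 / (1 + K1/[H⁺] + K1K2/[H⁺]²) = 1 / (1 + 10^+1.99 + 10^-0.15)
   = 1 / (1 + 97.724 + 0.70795) = 1/99.432 = 0.01006
[CO2*] = α₀ × DIC = 0.01006 × 3.22 = 0.0324 mmol/L

[CO2*] = 0.0324 mmol/L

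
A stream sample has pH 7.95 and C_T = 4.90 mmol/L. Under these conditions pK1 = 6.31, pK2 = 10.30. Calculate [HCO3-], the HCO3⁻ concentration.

[HCO3⁻] = 4.77 mmol/L

α₁ = 1 / (1 + [H⁺]/K1 + K2/[H⁺]) = 1 / (1 + 10^-1.64 + 10^-2.35)
   = 1 / (1 + 0.022909 + 0.0044668) = 1/1.0274 = 0.9734
[HCO3⁻] = α₁ × DIC = 0.9734 × 4.90 = 4.77 mmol/L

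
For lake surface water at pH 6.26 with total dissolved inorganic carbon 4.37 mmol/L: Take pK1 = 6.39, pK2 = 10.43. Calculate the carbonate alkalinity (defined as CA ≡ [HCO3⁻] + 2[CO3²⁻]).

CA = [HCO3⁻] + 2[CO3²⁻] = (α₁ + 2α₂)·DIC
At pH 6.26: [H⁺]/K1 = 10^0.13 = 1.3490, K2/[H⁺] = 10^-4.17 = 6.7608×10^-5
α₁ = 1/(1 + 1.3490 + 6.7608×10^-5) = 1/2.3490 = 0.4257; α₂ = α₁·K2/[H⁺] = 2.878×10^-5
α₁ + 2α₂ = 0.4258
CA = 0.4258 × 4.37 = 1.86 mmol/L

CA = 1.86 mmol/L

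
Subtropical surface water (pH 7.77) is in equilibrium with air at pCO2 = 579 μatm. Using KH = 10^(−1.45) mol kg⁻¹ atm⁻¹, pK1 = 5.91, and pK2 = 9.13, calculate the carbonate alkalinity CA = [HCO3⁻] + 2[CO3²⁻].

[CO2*] = KH · pCO2 = 10^(−1.45) × 579×10^-6 = 2.054×10^-5 mol/kg
α₀ = 1/(1 + K1/[H⁺] + K1K2/[H⁺]²) = 1/(1 + 10^+1.86 + 10^+0.50) = 0.01305
DIC = [CO2*]/α₀ = 2.054×10^-5 / 0.01305 = 1.574 mmol/kg
CA = (α₁ + 2α₂)·DIC = (0.9457 + 2×0.04128) × 1.574 = 1.62 mmol/kg

CA = 1.62 mmol/kg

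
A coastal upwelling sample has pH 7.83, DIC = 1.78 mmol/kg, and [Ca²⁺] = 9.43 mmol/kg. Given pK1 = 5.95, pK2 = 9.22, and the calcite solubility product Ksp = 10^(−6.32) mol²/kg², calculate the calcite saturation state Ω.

α₂ = 1 / (1 + [H⁺]/K2 + [H⁺]²/(K1K2)) = 1 / (1 + 10^+1.39 + 10^-0.49)
   = 1 / (1 + 24.547 + 0.32359) = 1/25.871 = 0.03865
[CO3²⁻] = α₂ × DIC = 0.03865 × 1.78 = 0.06880 mmol/kg
Ksp = 10^(−6.32) = 4.786×10^-7
Ω = [Ca²⁺][CO3²⁻]/Ksp = (9.43×10^-3)(6.880×10^-5) / 4.786×10^-7 = 1.36

Ω = 1.36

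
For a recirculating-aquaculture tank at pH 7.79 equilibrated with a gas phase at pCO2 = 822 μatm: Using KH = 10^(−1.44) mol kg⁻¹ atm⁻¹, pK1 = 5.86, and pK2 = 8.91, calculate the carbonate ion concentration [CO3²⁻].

[CO3²⁻] = 0.193 mmol/kg

[CO2*] = KH · pCO2 = 10^(−1.44) × 822×10^-6 = 2.985×10^-5 mol/kg
α₀ = 1/(1 + K1/[H⁺] + K1K2/[H⁺]²) = 1/(1 + 10^+1.93 + 10^+0.81) = 0.01080
DIC = [CO2*]/α₀ = 2.985×10^-5 / 0.01080 = 2.763 mmol/kg
[CO3²⁻] = α₂·DIC; α₂ = 0.06975, so [CO3²⁻] = 0.06975 × 2.763 = 0.193 mmol/kg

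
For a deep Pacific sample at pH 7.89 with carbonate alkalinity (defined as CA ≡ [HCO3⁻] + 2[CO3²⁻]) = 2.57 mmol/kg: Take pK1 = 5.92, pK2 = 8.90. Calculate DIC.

DIC = 2.38 mmol/kg

CA = [HCO3⁻] + 2[CO3²⁻] = (α₁ + 2α₂)·DIC
At pH 7.89: [H⁺]/K1 = 10^-1.97 = 0.010715, K2/[H⁺] = 10^-1.01 = 0.097724
α₁ = 1/(1 + 0.010715 + 0.097724) = 1/1.1084 = 0.9022; α₂ = α₁·K2/[H⁺] = 0.08816
α₁ + 2α₂ = 1.0785
DIC = CA / (α₁ + 2α₂) = 2.57 / 1.0785 = 2.38 mmol/kg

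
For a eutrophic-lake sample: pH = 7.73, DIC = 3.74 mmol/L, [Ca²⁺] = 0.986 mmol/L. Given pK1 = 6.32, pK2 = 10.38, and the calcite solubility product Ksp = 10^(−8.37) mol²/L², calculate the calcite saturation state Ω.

α₂ = 1 / (1 + [H⁺]/K2 + [H⁺]²/(K1K2)) = 1 / (1 + 10^+2.65 + 10^+1.24)
   = 1 / (1 + 446.68 + 17.378) = 1/465.06 = 0.002150
[CO3²⁻] = α₂ × DIC = 0.002150 × 3.74 = 0.008042 mmol/L = 8.042 μmol/L
Ksp = 10^(−8.37) = 4.266×10^-9
Ω = [Ca²⁺][CO3²⁻]/Ksp = (0.986×10^-3)(8.042×10^-6) / 4.266×10^-9 = 1.86

Ω = 1.86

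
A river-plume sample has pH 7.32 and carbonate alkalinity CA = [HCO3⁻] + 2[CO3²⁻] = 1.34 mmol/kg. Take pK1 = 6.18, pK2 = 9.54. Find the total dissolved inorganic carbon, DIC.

CA = [HCO3⁻] + 2[CO3²⁻] = (α₁ + 2α₂)·DIC
At pH 7.32: [H⁺]/K1 = 10^-1.14 = 0.072444, K2/[H⁺] = 10^-2.22 = 0.0060256
α₁ = 1/(1 + 0.072444 + 0.0060256) = 1/1.0785 = 0.9272; α₂ = α₁·K2/[H⁺] = 0.005587
α₁ + 2α₂ = 0.9384
DIC = CA / (α₁ + 2α₂) = 1.34 / 0.9384 = 1.43 mmol/kg

DIC = 1.43 mmol/kg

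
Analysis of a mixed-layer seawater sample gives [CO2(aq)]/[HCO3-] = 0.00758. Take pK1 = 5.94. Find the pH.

pH = 8.06

From K1 = [H⁺][HCO3-]/[CO2(aq)]:  pH = pK1 − log₁₀([CO2(aq)]/[HCO3-])
log₁₀(0.00758) = -2.120
pH = 5.94 − (-2.120) = 8.06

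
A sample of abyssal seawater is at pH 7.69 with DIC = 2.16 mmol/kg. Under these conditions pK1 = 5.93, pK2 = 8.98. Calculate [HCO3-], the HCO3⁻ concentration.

α₁ = 1 / (1 + [H⁺]/K1 + K2/[H⁺]) = 1 / (1 + 10^-1.76 + 10^-1.29)
   = 1 / (1 + 0.017378 + 0.051286) = 1/1.0687 = 0.9357
[HCO3⁻] = α₁ × DIC = 0.9357 × 2.16 = 2.02 mmol/kg

[HCO3⁻] = 2.02 mmol/kg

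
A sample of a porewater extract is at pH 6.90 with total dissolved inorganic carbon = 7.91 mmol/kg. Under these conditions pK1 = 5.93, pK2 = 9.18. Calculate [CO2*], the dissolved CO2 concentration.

α₀ = 1 / (1 + K1/[H⁺] + K1K2/[H⁺]²) = 1 / (1 + 10^+0.97 + 10^-1.31)
   = 1 / (1 + 9.3325 + 0.048978) = 1/10.382 = 0.09633
[CO2*] = α₀ × DIC = 0.09633 × 7.91 = 0.762 mmol/kg

[CO2*] = 0.762 mmol/kg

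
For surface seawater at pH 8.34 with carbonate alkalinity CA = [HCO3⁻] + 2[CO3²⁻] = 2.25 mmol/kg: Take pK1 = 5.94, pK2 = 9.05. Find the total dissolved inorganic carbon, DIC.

DIC = 1.94 mmol/kg

CA = [HCO3⁻] + 2[CO3²⁻] = (α₁ + 2α₂)·DIC
At pH 8.34: [H⁺]/K1 = 10^-2.40 = 0.0039811, K2/[H⁺] = 10^-0.71 = 0.19498
α₁ = 1/(1 + 0.0039811 + 0.19498) = 1/1.1990 = 0.8341; α₂ = α₁·K2/[H⁺] = 0.1626
α₁ + 2α₂ = 1.1593
DIC = CA / (α₁ + 2α₂) = 2.25 / 1.1593 = 1.94 mmol/kg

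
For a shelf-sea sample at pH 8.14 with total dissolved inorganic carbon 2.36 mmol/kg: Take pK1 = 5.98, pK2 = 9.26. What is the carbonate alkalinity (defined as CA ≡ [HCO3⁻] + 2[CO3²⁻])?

CA = 2.51 mmol/kg

CA = [HCO3⁻] + 2[CO3²⁻] = (α₁ + 2α₂)·DIC
At pH 8.14: [H⁺]/K1 = 10^-2.16 = 0.0069183, K2/[H⁺] = 10^-1.12 = 0.075858
α₁ = 1/(1 + 0.0069183 + 0.075858) = 1/1.0828 = 0.9236; α₂ = α₁·K2/[H⁺] = 0.07006
α₁ + 2α₂ = 1.0637
CA = 1.0637 × 2.36 = 2.51 mmol/kg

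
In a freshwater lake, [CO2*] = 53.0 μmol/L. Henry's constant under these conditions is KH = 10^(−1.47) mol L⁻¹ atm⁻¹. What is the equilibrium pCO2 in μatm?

pCO2 = 1560 μatm

KH = 10^(−1.47) = 3.388×10^-2 mol L⁻¹ atm⁻¹
pCO2 = [CO2*]/KH = 53.0×10^-6 / 3.388×10^-2 = 1.56×10^-3 atm = 1560 μatm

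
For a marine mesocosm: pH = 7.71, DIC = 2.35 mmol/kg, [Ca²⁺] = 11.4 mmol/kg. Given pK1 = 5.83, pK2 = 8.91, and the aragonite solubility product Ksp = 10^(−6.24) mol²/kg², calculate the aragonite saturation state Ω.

Ω = 2.73

α₂ = 1 / (1 + [H⁺]/K2 + [H⁺]²/(K1K2)) = 1 / (1 + 10^+1.20 + 10^-0.68)
   = 1 / (1 + 15.849 + 0.20893) = 1/17.058 = 0.05862
[CO3²⁻] = α₂ × DIC = 0.05862 × 2.35 = 0.1378 mmol/kg
Ksp = 10^(−6.24) = 5.754×10^-7
Ω = [Ca²⁺][CO3²⁻]/Ksp = (11.4×10^-3)(1.378×10^-4) / 5.754×10^-7 = 2.73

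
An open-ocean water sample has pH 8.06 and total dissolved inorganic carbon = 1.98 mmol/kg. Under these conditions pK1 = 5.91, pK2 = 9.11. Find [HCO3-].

α₁ = 1 / (1 + [H⁺]/K1 + K2/[H⁺]) = 1 / (1 + 10^-2.15 + 10^-1.05)
   = 1 / (1 + 0.0070795 + 0.089125) = 1/1.0962 = 0.9122
[HCO3⁻] = α₁ × DIC = 0.9122 × 1.98 = 1.81 mmol/kg

[HCO3⁻] = 1.81 mmol/kg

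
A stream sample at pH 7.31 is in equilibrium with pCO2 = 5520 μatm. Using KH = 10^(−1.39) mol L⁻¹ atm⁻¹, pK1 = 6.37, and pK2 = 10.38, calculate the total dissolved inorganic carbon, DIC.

DIC = 2.19 mmol/L

[CO2*] = KH · pCO2 = 10^(−1.39) × 5520×10^-6 = 2.249×10^-4 mol/L
α₀ = 1/(1 + K1/[H⁺] + K1K2/[H⁺]²) = 1/(1 + 10^+0.94 + 10^-2.13) = 0.1029
DIC = [CO2*]/α₀ = 2.249×10^-4 / 0.1029 = 2.19 mmol/L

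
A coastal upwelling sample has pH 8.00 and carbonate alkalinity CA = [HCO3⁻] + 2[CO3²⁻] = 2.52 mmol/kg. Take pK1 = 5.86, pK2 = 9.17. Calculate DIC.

CA = [HCO3⁻] + 2[CO3²⁻] = (α₁ + 2α₂)·DIC
At pH 8.00: [H⁺]/K1 = 10^-2.14 = 0.0072444, K2/[H⁺] = 10^-1.17 = 0.067608
α₁ = 1/(1 + 0.0072444 + 0.067608) = 1/1.0749 = 0.9304; α₂ = α₁·K2/[H⁺] = 0.06290
α₁ + 2α₂ = 1.0562
DIC = CA / (α₁ + 2α₂) = 2.52 / 1.0562 = 2.39 mmol/kg

DIC = 2.39 mmol/kg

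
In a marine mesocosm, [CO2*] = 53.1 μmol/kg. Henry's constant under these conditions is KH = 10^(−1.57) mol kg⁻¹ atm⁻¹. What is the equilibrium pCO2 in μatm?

pCO2 = 1970 μatm

KH = 10^(−1.57) = 2.692×10^-2 mol kg⁻¹ atm⁻¹
pCO2 = [CO2*]/KH = 53.1×10^-6 / 2.692×10^-2 = 1.97×10^-3 atm = 1970 μatm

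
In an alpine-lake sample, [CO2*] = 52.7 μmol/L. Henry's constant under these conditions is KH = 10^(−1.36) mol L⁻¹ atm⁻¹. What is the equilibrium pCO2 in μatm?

pCO2 = 1210 μatm

KH = 10^(−1.36) = 4.365×10^-2 mol L⁻¹ atm⁻¹
pCO2 = [CO2*]/KH = 52.7×10^-6 / 4.365×10^-2 = 1.21×10^-3 atm = 1210 μatm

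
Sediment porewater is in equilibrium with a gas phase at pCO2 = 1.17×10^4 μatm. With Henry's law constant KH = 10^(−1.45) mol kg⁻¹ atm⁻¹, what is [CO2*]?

[CO2*] = 415 μmol/kg

KH = 10^(−1.45) = 3.548×10^-2 mol kg⁻¹ atm⁻¹
[CO2*] = KH · pCO2 = 3.548×10^-2 × 1.17×10^4×10^-6 atm = 4.15×10^-4 mol/kg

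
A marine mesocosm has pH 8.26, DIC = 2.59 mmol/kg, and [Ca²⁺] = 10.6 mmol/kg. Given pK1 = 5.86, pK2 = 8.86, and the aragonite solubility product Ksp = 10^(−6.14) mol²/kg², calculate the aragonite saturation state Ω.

α₂ = 1 / (1 + [H⁺]/K2 + [H⁺]²/(K1K2)) = 1 / (1 + 10^+0.60 + 10^-1.80)
   = 1 / (1 + 3.9811 + 0.015849) = 1/4.9969 = 0.2001
[CO3²⁻] = α₂ × DIC = 0.2001 × 2.59 = 0.5183 mmol/kg
Ksp = 10^(−6.14) = 7.244×10^-7
Ω = [Ca²⁺][CO3²⁻]/Ksp = (10.6×10^-3)(5.183×10^-4) / 7.244×10^-7 = 7.58

Ω = 7.58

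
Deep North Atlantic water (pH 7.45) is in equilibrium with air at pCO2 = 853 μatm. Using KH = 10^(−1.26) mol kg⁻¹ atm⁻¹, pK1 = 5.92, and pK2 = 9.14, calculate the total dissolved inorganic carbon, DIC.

[CO2*] = KH · pCO2 = 10^(−1.26) × 853×10^-6 = 4.688×10^-5 mol/kg
α₀ = 1/(1 + K1/[H⁺] + K1K2/[H⁺]²) = 1/(1 + 10^+1.53 + 10^-0.16) = 0.02811
DIC = [CO2*]/α₀ = 4.688×10^-5 / 0.02811 = 1.67 mmol/kg

DIC = 1.67 mmol/kg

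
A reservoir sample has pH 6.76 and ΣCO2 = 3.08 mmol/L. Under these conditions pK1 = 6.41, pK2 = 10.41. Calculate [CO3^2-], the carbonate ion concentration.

α₂ = 1 / (1 + [H⁺]/K2 + [H⁺]²/(K1K2)) = 1 / (1 + 10^+3.65 + 10^+3.30)
   = 1 / (1 + 4466.8 + 1995.3) = 1/6463.1 = 0.0001547
[CO3²⁻] = α₂ × DIC = 0.0001547 × 3.08 = 0.000477 mmol/L = 0.477 μmol/L

[CO3²⁻] = 0.477 μmol/L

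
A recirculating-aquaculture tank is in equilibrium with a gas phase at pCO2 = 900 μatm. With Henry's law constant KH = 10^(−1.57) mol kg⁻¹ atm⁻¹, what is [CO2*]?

KH = 10^(−1.57) = 2.692×10^-2 mol kg⁻¹ atm⁻¹
[CO2*] = KH · pCO2 = 2.692×10^-2 × 900×10^-6 atm = 2.42×10^-5 mol/kg

[CO2*] = 24.2 μmol/kg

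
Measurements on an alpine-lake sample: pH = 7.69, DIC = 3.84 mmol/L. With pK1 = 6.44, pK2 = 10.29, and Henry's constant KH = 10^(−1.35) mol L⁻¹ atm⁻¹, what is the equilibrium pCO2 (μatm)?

α₀ = 1 / (1 + K1/[H⁺] + K1K2/[H⁺]²) = 1 / (1 + 10^+1.25 + 10^-1.35)
   = 1 / (1 + 17.783 + 0.044668) = 1/18.827 = 0.05311
[CO2*] = α₀ × DIC = 0.05311 × 3.84 = 0.2040 mmol/L
pCO2 = [CO2*]/KH = 2.040×10^-4 / 4.467×10^-2 = 4570 μatm

pCO2 = 4570 μatm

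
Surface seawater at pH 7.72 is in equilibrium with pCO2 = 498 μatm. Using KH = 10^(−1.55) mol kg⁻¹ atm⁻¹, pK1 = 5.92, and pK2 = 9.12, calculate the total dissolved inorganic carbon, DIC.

[CO2*] = KH · pCO2 = 10^(−1.55) × 498×10^-6 = 1.404×10^-5 mol/kg
α₀ = 1/(1 + K1/[H⁺] + K1K2/[H⁺]²) = 1/(1 + 10^+1.80 + 10^+0.40) = 0.01501
DIC = [CO2*]/α₀ = 1.404×10^-5 / 0.01501 = 0.935 mmol/kg

DIC = 0.935 mmol/kg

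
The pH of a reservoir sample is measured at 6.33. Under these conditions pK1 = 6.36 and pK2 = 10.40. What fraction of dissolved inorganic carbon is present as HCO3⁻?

α₁ = 0.483

α₁ = 1 / (1 + [H⁺]/K1 + K2/[H⁺]) = 1 / (1 + 10^+0.03 + 10^-4.07)
   = 1 / (1 + 1.0715 + 8.5114×10^-5) = 1/2.0716 = 0.4827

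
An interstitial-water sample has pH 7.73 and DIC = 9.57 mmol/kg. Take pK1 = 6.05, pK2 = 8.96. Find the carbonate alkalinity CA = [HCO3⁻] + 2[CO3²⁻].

CA = 9.91 mmol/kg

CA = [HCO3⁻] + 2[CO3²⁻] = (α₁ + 2α₂)·DIC
At pH 7.73: [H⁺]/K1 = 10^-1.68 = 0.020893, K2/[H⁺] = 10^-1.23 = 0.058884
α₁ = 1/(1 + 0.020893 + 0.058884) = 1/1.0798 = 0.9261; α₂ = α₁·K2/[H⁺] = 0.05453
α₁ + 2α₂ = 1.0352
CA = 1.0352 × 9.57 = 9.91 mmol/kg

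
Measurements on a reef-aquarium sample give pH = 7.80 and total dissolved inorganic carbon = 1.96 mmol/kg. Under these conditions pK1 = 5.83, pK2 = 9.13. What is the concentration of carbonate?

[CO3²⁻] = 0.0867 mmol/kg

α₂ = 1 / (1 + [H⁺]/K2 + [H⁺]²/(K1K2)) = 1 / (1 + 10^+1.33 + 10^-0.64)
   = 1 / (1 + 21.380 + 0.22909) = 1/22.609 = 0.04423
[CO3²⁻] = α₂ × DIC = 0.04423 × 1.96 = 0.0867 mmol/kg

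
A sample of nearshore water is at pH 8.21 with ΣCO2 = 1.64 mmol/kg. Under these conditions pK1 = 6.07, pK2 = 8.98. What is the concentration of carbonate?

α₂ = 1 / (1 + [H⁺]/K2 + [H⁺]²/(K1K2)) = 1 / (1 + 10^+0.77 + 10^-1.37)
   = 1 / (1 + 5.8884 + 0.042658) = 1/6.9311 = 0.1443
[CO3²⁻] = α₂ × DIC = 0.1443 × 1.64 = 0.237 mmol/kg

[CO3²⁻] = 0.237 mmol/kg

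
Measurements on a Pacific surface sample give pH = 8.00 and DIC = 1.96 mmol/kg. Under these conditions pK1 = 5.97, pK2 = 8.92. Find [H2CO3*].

[CO2*] = 16.2 μmol/kg

α₀ = 1 / (1 + K1/[H⁺] + K1K2/[H⁺]²) = 1 / (1 + 10^+2.03 + 10^+1.11)
   = 1 / (1 + 107.15 + 12.882) = 1/121.03 = 0.008262
[CO2*] = α₀ × DIC = 0.008262 × 1.96 = 0.0162 mmol/kg = 16.2 μmol/kg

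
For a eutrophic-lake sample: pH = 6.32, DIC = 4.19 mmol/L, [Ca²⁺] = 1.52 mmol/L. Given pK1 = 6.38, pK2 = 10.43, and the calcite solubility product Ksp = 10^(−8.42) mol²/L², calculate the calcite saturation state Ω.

Ω = 0.0605

α₂ = 1 / (1 + [H⁺]/K2 + [H⁺]²/(K1K2)) = 1 / (1 + 10^+4.11 + 10^+4.17)
   = 1 / (1 + 1.2882×10^4 + 1.4791×10^4) = 1/2.7675×10^4 = 3.613×10^-5
[CO3²⁻] = α₂ × DIC = 3.613×10^-5 × 4.19 = 0.0001514 mmol/L = 0.1514 μmol/L
Ksp = 10^(−8.42) = 3.802×10^-9
Ω = [Ca²⁺][CO3²⁻]/Ksp = (1.52×10^-3)(1.514×10^-7) / 3.802×10^-9 = 0.0605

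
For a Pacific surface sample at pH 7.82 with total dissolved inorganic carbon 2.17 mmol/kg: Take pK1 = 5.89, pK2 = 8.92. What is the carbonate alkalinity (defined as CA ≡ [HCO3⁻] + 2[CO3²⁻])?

CA = [HCO3⁻] + 2[CO3²⁻] = (α₁ + 2α₂)·DIC
At pH 7.82: [H⁺]/K1 = 10^-1.93 = 0.011749, K2/[H⁺] = 10^-1.10 = 0.079433
α₁ = 1/(1 + 0.011749 + 0.079433) = 1/1.0912 = 0.9164; α₂ = α₁·K2/[H⁺] = 0.07280
α₁ + 2α₂ = 1.0620
CA = 1.0620 × 2.17 = 2.30 mmol/kg

CA = 2.30 mmol/kg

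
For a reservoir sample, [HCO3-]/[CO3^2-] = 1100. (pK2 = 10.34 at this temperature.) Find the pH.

From K2 = [H⁺][CO3^2-]/[HCO3-]:  pH = pK2 − log₁₀([HCO3-]/[CO3^2-])
log₁₀(1100) = +3.041
pH = 10.34 − (+3.041) = 7.30

pH = 7.30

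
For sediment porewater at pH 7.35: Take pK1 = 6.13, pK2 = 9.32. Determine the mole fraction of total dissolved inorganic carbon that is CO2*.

α₀ = 0.0563

α₀ = 1 / (1 + K1/[H⁺] + K1K2/[H⁺]²) = 1 / (1 + 10^+1.22 + 10^-0.75)
   = 1 / (1 + 16.596 + 0.17783) = 1/17.774 = 0.05626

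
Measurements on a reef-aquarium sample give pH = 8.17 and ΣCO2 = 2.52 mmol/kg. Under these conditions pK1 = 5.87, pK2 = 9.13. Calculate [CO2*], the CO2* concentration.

α₀ = 1 / (1 + K1/[H⁺] + K1K2/[H⁺]²) = 1 / (1 + 10^+2.30 + 10^+1.34)
   = 1 / (1 + 199.53 + 21.878) = 1/222.40 = 0.004496
[CO2*] = α₀ × DIC = 0.004496 × 2.52 = 0.0113 mmol/kg = 11.3 μmol/kg

[CO2*] = 11.3 μmol/kg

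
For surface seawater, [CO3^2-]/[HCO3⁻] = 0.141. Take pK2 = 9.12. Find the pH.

pH = 8.27

From K2 = [H⁺][CO3^2-]/[HCO3⁻]:  pH = pK2 + log₁₀([CO3^2-]/[HCO3⁻])
log₁₀(0.141) = -0.851
pH = 9.12 + (-0.851) = 8.27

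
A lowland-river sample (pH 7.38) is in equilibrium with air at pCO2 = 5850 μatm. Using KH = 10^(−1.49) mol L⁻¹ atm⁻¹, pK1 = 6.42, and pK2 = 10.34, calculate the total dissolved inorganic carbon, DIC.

DIC = 1.92 mmol/L

[CO2*] = KH · pCO2 = 10^(−1.49) × 5850×10^-6 = 1.893×10^-4 mol/L
α₀ = 1/(1 + K1/[H⁺] + K1K2/[H⁺]²) = 1/(1 + 10^+0.96 + 10^-2.00) = 0.09872
DIC = [CO2*]/α₀ = 1.893×10^-4 / 0.09872 = 1.92 mmol/L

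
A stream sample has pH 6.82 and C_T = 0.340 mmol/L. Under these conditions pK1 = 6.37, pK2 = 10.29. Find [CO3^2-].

α₂ = 1 / (1 + [H⁺]/K2 + [H⁺]²/(K1K2)) = 1 / (1 + 10^+3.47 + 10^+3.02)
   = 1 / (1 + 2951.2 + 1047.1) = 1/3999.3 = 0.0002500
[CO3²⁻] = α₂ × DIC = 0.0002500 × 0.340 = 8.50×10^-5 mmol/L = 0.0850 μmol/L

[CO3²⁻] = 0.0850 μmol/L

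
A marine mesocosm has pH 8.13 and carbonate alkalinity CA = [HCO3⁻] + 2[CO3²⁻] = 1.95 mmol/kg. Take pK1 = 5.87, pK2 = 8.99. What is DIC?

CA = [HCO3⁻] + 2[CO3²⁻] = (α₁ + 2α₂)·DIC
At pH 8.13: [H⁺]/K1 = 10^-2.26 = 0.0054954, K2/[H⁺] = 10^-0.86 = 0.13804
α₁ = 1/(1 + 0.0054954 + 0.13804) = 1/1.1435 = 0.8745; α₂ = α₁·K2/[H⁺] = 0.1207
α₁ + 2α₂ = 1.1159
DIC = CA / (α₁ + 2α₂) = 1.95 / 1.1159 = 1.75 mmol/kg

DIC = 1.75 mmol/kg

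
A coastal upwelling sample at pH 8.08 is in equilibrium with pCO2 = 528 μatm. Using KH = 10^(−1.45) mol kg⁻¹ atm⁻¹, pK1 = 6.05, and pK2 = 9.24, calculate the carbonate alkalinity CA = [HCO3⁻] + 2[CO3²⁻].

CA = 2.29 mmol/kg

[CO2*] = KH · pCO2 = 10^(−1.45) × 528×10^-6 = 1.873×10^-5 mol/kg
α₀ = 1/(1 + K1/[H⁺] + K1K2/[H⁺]²) = 1/(1 + 10^+2.03 + 10^+0.87) = 0.008653
DIC = [CO2*]/α₀ = 1.873×10^-5 / 0.008653 = 2.165 mmol/kg
CA = (α₁ + 2α₂)·DIC = (0.9272 + 2×0.06415) × 2.165 = 2.29 mmol/kg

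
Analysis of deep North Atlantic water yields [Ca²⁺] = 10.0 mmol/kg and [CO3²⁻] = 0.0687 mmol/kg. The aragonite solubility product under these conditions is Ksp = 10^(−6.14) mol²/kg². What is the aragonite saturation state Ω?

Ω = 0.948

Ksp = 10^(−6.14) = 7.244×10^-7
Ω = [Ca²⁺][CO3²⁻]/Ksp = (10.0×10^-3)(0.0687×10^-3) / 7.244×10^-7 = 0.948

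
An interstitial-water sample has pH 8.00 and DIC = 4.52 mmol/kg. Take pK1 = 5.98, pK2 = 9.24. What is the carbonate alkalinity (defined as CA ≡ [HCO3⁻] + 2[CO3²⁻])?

CA = 4.72 mmol/kg

CA = [HCO3⁻] + 2[CO3²⁻] = (α₁ + 2α₂)·DIC
At pH 8.00: [H⁺]/K1 = 10^-2.02 = 0.0095499, K2/[H⁺] = 10^-1.24 = 0.057544
α₁ = 1/(1 + 0.0095499 + 0.057544) = 1/1.0671 = 0.9371; α₂ = α₁·K2/[H⁺] = 0.05393
α₁ + 2α₂ = 1.0450
CA = 1.0450 × 4.52 = 4.72 mmol/kg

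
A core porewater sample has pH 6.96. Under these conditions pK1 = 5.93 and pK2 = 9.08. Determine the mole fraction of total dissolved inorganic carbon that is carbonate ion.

α₂ = 1 / (1 + [H⁺]/K2 + [H⁺]²/(K1K2)) = 1 / (1 + 10^+2.12 + 10^+1.09)
   = 1 / (1 + 131.83 + 12.303) = 1/145.13 = 0.006890

α₂ = 0.00689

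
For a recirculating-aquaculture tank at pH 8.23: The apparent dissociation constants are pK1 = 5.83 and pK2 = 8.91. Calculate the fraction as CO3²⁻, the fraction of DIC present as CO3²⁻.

α₂ = 0.172

α₂ = 1 / (1 + [H⁺]/K2 + [H⁺]²/(K1K2)) = 1 / (1 + 10^+0.68 + 10^-1.72)
   = 1 / (1 + 4.7863 + 0.019055) = 1/5.8054 = 0.1723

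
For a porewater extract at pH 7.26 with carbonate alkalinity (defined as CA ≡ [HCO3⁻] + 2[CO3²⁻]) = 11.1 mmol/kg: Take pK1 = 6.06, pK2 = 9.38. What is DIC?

DIC = 11.7 mmol/kg

CA = [HCO3⁻] + 2[CO3²⁻] = (α₁ + 2α₂)·DIC
At pH 7.26: [H⁺]/K1 = 10^-1.20 = 0.063096, K2/[H⁺] = 10^-2.12 = 0.0075858
α₁ = 1/(1 + 0.063096 + 0.0075858) = 1/1.0707 = 0.9340; α₂ = α₁·K2/[H⁺] = 0.007085
α₁ + 2α₂ = 0.9482
DIC = CA / (α₁ + 2α₂) = 11.1 / 0.9482 = 11.7 mmol/kg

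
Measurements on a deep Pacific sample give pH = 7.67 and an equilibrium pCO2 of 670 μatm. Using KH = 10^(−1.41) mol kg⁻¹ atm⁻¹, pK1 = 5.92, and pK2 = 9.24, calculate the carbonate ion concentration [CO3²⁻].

[CO3²⁻] = 0.0395 mmol/kg

[CO2*] = KH · pCO2 = 10^(−1.41) × 670×10^-6 = 2.607×10^-5 mol/kg
α₀ = 1/(1 + K1/[H⁺] + K1K2/[H⁺]²) = 1/(1 + 10^+1.75 + 10^+0.18) = 0.01702
DIC = [CO2*]/α₀ = 2.607×10^-5 / 0.01702 = 1.531 mmol/kg
[CO3²⁻] = α₂·DIC; α₂ = 0.02576, so [CO3²⁻] = 0.02576 × 1.531 = 0.0395 mmol/kg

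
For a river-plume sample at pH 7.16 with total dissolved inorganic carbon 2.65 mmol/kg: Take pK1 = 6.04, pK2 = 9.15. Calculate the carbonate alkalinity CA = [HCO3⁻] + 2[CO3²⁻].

CA = [HCO3⁻] + 2[CO3²⁻] = (α₁ + 2α₂)·DIC
At pH 7.16: [H⁺]/K1 = 10^-1.12 = 0.075858, K2/[H⁺] = 10^-1.99 = 0.010233
α₁ = 1/(1 + 0.075858 + 0.010233) = 1/1.0861 = 0.9207; α₂ = α₁·K2/[H⁺] = 0.009422
α₁ + 2α₂ = 0.9396
CA = 0.9396 × 2.65 = 2.49 mmol/kg

CA = 2.49 mmol/kg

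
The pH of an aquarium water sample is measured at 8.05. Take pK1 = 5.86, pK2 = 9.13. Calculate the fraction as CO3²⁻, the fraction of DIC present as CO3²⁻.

α₂ = 0.0763

α₂ = 1 / (1 + [H⁺]/K2 + [H⁺]²/(K1K2)) = 1 / (1 + 10^+1.08 + 10^-1.11)
   = 1 / (1 + 12.023 + 0.077625) = 1/13.100 = 0.07633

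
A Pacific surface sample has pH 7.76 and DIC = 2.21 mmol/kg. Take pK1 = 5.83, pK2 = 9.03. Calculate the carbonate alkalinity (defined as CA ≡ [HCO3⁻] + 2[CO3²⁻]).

CA = 2.30 mmol/kg

CA = [HCO3⁻] + 2[CO3²⁻] = (α₁ + 2α₂)·DIC
At pH 7.76: [H⁺]/K1 = 10^-1.93 = 0.011749, K2/[H⁺] = 10^-1.27 = 0.053703
α₁ = 1/(1 + 0.011749 + 0.053703) = 1/1.0655 = 0.9386; α₂ = α₁·K2/[H⁺] = 0.05040
α₁ + 2α₂ = 1.0394
CA = 1.0394 × 2.21 = 2.30 mmol/kg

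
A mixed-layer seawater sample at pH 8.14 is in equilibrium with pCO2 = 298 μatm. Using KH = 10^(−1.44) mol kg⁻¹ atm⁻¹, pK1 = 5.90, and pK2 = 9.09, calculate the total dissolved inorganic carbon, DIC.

[CO2*] = KH · pCO2 = 10^(−1.44) × 298×10^-6 = 1.082×10^-5 mol/kg
α₀ = 1/(1 + K1/[H⁺] + K1K2/[H⁺]²) = 1/(1 + 10^+2.24 + 10^+1.29) = 0.005147
DIC = [CO2*]/α₀ = 1.082×10^-5 / 0.005147 = 2.10 mmol/kg

DIC = 2.10 mmol/kg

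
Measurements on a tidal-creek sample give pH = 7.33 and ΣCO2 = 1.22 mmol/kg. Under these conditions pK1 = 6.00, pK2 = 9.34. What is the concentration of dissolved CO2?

[CO2*] = 0.0540 mmol/kg

α₀ = 1 / (1 + K1/[H⁺] + K1K2/[H⁺]²) = 1 / (1 + 10^+1.33 + 10^-0.68)
   = 1 / (1 + 21.380 + 0.20893) = 1/22.589 = 0.04427
[CO2*] = α₀ × DIC = 0.04427 × 1.22 = 0.0540 mmol/kg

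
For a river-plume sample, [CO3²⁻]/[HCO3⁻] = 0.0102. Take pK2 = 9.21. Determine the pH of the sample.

pH = 7.22

From K2 = [H⁺][CO3²⁻]/[HCO3⁻]:  pH = pK2 + log₁₀([CO3²⁻]/[HCO3⁻])
log₁₀(0.0102) = -1.991
pH = 9.21 + (-1.991) = 7.22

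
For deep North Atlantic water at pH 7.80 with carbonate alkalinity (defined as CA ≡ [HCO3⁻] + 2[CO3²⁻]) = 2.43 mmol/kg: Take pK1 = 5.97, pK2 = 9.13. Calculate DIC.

CA = [HCO3⁻] + 2[CO3²⁻] = (α₁ + 2α₂)·DIC
At pH 7.80: [H⁺]/K1 = 10^-1.83 = 0.014791, K2/[H⁺] = 10^-1.33 = 0.046774
α₁ = 1/(1 + 0.014791 + 0.046774) = 1/1.0616 = 0.9420; α₂ = α₁·K2/[H⁺] = 0.04406
α₁ + 2α₂ = 1.0301
DIC = CA / (α₁ + 2α₂) = 2.43 / 1.0301 = 2.36 mmol/kg

DIC = 2.36 mmol/kg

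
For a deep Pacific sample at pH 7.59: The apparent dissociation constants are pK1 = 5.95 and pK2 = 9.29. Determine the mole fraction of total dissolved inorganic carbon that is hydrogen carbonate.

α₁ = 0.959

α₁ = 1 / (1 + [H⁺]/K1 + K2/[H⁺]) = 1 / (1 + 10^-1.64 + 10^-1.70)
   = 1 / (1 + 0.022909 + 0.019953) = 1/1.0429 = 0.9589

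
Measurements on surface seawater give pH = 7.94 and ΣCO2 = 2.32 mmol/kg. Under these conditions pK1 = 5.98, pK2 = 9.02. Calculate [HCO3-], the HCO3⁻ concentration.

α₁ = 1 / (1 + [H⁺]/K1 + K2/[H⁺]) = 1 / (1 + 10^-1.96 + 10^-1.08)
   = 1 / (1 + 0.010965 + 0.083176) = 1/1.0941 = 0.9140
[HCO3⁻] = α₁ × DIC = 0.9140 × 2.32 = 2.12 mmol/kg

[HCO3⁻] = 2.12 mmol/kg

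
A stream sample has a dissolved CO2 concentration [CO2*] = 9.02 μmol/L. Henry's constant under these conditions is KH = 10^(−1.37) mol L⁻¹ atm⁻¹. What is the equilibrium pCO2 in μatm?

KH = 10^(−1.37) = 4.266×10^-2 mol L⁻¹ atm⁻¹
pCO2 = [CO2*]/KH = 9.02×10^-6 / 4.266×10^-2 = 2.11×10^-4 atm = 211 μatm

pCO2 = 211 μatm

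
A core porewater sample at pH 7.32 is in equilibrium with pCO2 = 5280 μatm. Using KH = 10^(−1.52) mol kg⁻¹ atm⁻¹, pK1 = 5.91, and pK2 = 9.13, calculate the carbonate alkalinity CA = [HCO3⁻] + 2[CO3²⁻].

[CO2*] = KH · pCO2 = 10^(−1.52) × 5280×10^-6 = 1.595×10^-4 mol/kg
α₀ = 1/(1 + K1/[H⁺] + K1K2/[H⁺]²) = 1/(1 + 10^+1.41 + 10^-0.40) = 0.03690
DIC = [CO2*]/α₀ = 1.595×10^-4 / 0.03690 = 4.322 mmol/kg
CA = (α₁ + 2α₂)·DIC = (0.9484 + 2×0.01469) × 4.322 = 4.23 mmol/kg

CA = 4.23 mmol/kg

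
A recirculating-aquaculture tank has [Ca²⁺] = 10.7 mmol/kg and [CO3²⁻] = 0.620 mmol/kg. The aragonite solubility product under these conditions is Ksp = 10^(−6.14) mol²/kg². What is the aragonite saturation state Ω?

Ksp = 10^(−6.14) = 7.244×10^-7
Ω = [Ca²⁺][CO3²⁻]/Ksp = (10.7×10^-3)(0.620×10^-3) / 7.244×10^-7 = 9.16

Ω = 9.16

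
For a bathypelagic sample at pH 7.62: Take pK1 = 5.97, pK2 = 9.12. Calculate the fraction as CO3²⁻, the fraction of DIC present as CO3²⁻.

α₂ = 1 / (1 + [H⁺]/K2 + [H⁺]²/(K1K2)) = 1 / (1 + 10^+1.50 + 10^-0.15)
   = 1 / (1 + 31.623 + 0.70795) = 1/33.331 = 0.03000

α₂ = 0.0300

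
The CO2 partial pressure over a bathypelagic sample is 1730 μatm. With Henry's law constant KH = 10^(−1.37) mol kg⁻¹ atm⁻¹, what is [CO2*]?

[CO2*] = 73.8 μmol/kg

KH = 10^(−1.37) = 4.266×10^-2 mol kg⁻¹ atm⁻¹
[CO2*] = KH · pCO2 = 4.266×10^-2 × 1730×10^-6 atm = 7.38×10^-5 mol/kg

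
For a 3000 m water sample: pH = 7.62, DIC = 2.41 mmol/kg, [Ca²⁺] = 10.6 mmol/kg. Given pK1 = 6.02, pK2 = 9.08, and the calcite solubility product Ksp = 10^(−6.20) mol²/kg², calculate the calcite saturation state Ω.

Ω = 1.32

α₂ = 1 / (1 + [H⁺]/K2 + [H⁺]²/(K1K2)) = 1 / (1 + 10^+1.46 + 10^-0.14)
   = 1 / (1 + 28.840 + 0.72444) = 1/30.565 = 0.03272
[CO3²⁻] = α₂ × DIC = 0.03272 × 2.41 = 0.07885 mmol/kg
Ksp = 10^(−6.20) = 6.310×10^-7
Ω = [Ca²⁺][CO3²⁻]/Ksp = (10.6×10^-3)(7.885×10^-5) / 6.310×10^-7 = 1.32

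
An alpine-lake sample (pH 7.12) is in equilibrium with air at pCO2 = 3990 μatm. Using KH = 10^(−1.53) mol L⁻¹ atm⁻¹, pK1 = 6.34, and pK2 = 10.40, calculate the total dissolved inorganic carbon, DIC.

DIC = 0.828 mmol/L

[CO2*] = KH · pCO2 = 10^(−1.53) × 3990×10^-6 = 1.178×10^-4 mol/L
α₀ = 1/(1 + K1/[H⁺] + K1K2/[H⁺]²) = 1/(1 + 10^+0.78 + 10^-2.50) = 0.1423
DIC = [CO2*]/α₀ = 1.178×10^-4 / 0.1423 = 0.828 mmol/L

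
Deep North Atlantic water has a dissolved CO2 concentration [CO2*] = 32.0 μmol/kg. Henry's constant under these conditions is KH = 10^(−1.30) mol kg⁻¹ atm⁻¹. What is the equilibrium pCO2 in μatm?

KH = 10^(−1.30) = 5.012×10^-2 mol kg⁻¹ atm⁻¹
pCO2 = [CO2*]/KH = 32.0×10^-6 / 5.012×10^-2 = 6.38×10^-4 atm = 638 μatm

pCO2 = 638 μatm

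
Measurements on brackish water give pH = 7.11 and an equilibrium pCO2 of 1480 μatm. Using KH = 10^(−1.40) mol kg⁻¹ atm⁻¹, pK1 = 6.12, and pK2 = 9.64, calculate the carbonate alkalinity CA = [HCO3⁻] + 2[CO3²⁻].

CA = 0.579 mmol/kg

[CO2*] = KH · pCO2 = 10^(−1.40) × 1480×10^-6 = 5.892×10^-5 mol/kg
α₀ = 1/(1 + K1/[H⁺] + K1K2/[H⁺]²) = 1/(1 + 10^+0.99 + 10^-1.54) = 0.09258
DIC = [CO2*]/α₀ = 5.892×10^-5 / 0.09258 = 0.6364 mmol/kg
CA = (α₁ + 2α₂)·DIC = (0.9047 + 2×0.002670) × 0.6364 = 0.579 mmol/kg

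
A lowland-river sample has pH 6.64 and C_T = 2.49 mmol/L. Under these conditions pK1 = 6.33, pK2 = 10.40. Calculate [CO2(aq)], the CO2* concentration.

α₀ = 1 / (1 + K1/[H⁺] + K1K2/[H⁺]²) = 1 / (1 + 10^+0.31 + 10^-3.45)
   = 1 / (1 + 2.0417 + 0.00035481) = 1/3.0421 = 0.3287
[CO2*] = α₀ × DIC = 0.3287 × 2.49 = 0.819 mmol/L

[CO2*] = 0.819 mmol/L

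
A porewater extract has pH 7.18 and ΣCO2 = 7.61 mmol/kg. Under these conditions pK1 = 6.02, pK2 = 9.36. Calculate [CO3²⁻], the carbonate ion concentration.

α₂ = 1 / (1 + [H⁺]/K2 + [H⁺]²/(K1K2)) = 1 / (1 + 10^+2.18 + 10^+1.02)
   = 1 / (1 + 151.36 + 10.471) = 1/162.83 = 0.006141
[CO3²⁻] = α₂ × DIC = 0.006141 × 7.61 = 0.0467 mmol/kg

[CO3²⁻] = 0.0467 mmol/kg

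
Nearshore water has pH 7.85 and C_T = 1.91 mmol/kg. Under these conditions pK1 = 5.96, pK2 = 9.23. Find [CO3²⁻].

[CO3²⁻] = 0.0755 mmol/kg

α₂ = 1 / (1 + [H⁺]/K2 + [H⁺]²/(K1K2)) = 1 / (1 + 10^+1.38 + 10^-0.51)
   = 1 / (1 + 23.988 + 0.30903) = 1/25.297 = 0.03953
[CO3²⁻] = α₂ × DIC = 0.03953 × 1.91 = 0.0755 mmol/kg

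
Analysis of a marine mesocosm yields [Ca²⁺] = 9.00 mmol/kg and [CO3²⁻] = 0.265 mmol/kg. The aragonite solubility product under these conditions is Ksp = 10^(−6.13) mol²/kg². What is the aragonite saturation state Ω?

Ksp = 10^(−6.13) = 7.413×10^-7
Ω = [Ca²⁺][CO3²⁻]/Ksp = (9.00×10^-3)(0.265×10^-3) / 7.413×10^-7 = 3.22

Ω = 3.22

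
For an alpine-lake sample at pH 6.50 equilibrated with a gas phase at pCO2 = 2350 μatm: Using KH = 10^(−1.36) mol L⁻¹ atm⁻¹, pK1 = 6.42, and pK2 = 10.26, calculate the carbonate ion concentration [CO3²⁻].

[CO3²⁻] = 0.0214 μmol/L

[CO2*] = KH · pCO2 = 10^(−1.36) × 2350×10^-6 = 1.026×10^-4 mol/L
α₀ = 1/(1 + K1/[H⁺] + K1K2/[H⁺]²) = 1/(1 + 10^+0.08 + 10^-3.68) = 0.4540
DIC = [CO2*]/α₀ = 1.026×10^-4 / 0.4540 = 0.2259 mmol/L
[CO3²⁻] = α₂·DIC; α₂ = 9.486×10^-5, so [CO3²⁻] = 9.486×10^-5 × 0.2259 = 2.14×10^-5 mmol/L = 0.0214 μmol/L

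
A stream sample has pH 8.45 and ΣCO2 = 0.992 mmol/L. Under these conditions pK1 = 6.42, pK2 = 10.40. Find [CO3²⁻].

[CO3²⁻] = 10.9 μmol/L

α₂ = 1 / (1 + [H⁺]/K2 + [H⁺]²/(K1K2)) = 1 / (1 + 10^+1.95 + 10^-0.08)
   = 1 / (1 + 89.125 + 0.83176) = 1/90.957 = 0.01099
[CO3²⁻] = α₂ × DIC = 0.01099 × 0.992 = 0.0109 mmol/L = 10.9 μmol/L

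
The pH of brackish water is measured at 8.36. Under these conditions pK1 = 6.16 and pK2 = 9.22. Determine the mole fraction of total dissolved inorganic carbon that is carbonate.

α₂ = 1 / (1 + [H⁺]/K2 + [H⁺]²/(K1K2)) = 1 / (1 + 10^+0.86 + 10^-1.34)
   = 1 / (1 + 7.2444 + 0.045709) = 1/8.2901 = 0.1206

α₂ = 0.121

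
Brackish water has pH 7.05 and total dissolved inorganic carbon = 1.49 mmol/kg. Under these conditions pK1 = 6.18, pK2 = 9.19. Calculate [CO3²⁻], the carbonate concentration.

α₂ = 1 / (1 + [H⁺]/K2 + [H⁺]²/(K1K2)) = 1 / (1 + 10^+2.14 + 10^+1.27)
   = 1 / (1 + 138.04 + 18.621) = 1/157.66 = 0.006343
[CO3²⁻] = α₂ × DIC = 0.006343 × 1.49 = 0.00945 mmol/kg = 9.45 μmol/kg

[CO3²⁻] = 9.45 μmol/kg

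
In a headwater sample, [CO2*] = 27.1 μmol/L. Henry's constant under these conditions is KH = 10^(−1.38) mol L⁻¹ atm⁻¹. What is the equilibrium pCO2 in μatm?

KH = 10^(−1.38) = 4.169×10^-2 mol L⁻¹ atm⁻¹
pCO2 = [CO2*]/KH = 27.1×10^-6 / 4.169×10^-2 = 6.50×10^-4 atm = 650 μatm

pCO2 = 650 μatm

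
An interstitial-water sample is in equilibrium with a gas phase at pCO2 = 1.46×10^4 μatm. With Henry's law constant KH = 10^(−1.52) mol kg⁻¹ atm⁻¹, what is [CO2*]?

[CO2*] = 441 μmol/kg

KH = 10^(−1.52) = 3.020×10^-2 mol kg⁻¹ atm⁻¹
[CO2*] = KH · pCO2 = 3.020×10^-2 × 1.46×10^4×10^-6 atm = 4.41×10^-4 mol/kg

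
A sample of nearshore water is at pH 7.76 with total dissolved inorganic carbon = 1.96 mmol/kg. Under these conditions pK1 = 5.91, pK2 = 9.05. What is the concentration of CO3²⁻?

α₂ = 1 / (1 + [H⁺]/K2 + [H⁺]²/(K1K2)) = 1 / (1 + 10^+1.29 + 10^-0.56)
   = 1 / (1 + 19.498 + 0.27542) = 1/20.774 = 0.04814
[CO3²⁻] = α₂ × DIC = 0.04814 × 1.96 = 0.0943 mmol/kg

[CO3²⁻] = 0.0943 mmol/kg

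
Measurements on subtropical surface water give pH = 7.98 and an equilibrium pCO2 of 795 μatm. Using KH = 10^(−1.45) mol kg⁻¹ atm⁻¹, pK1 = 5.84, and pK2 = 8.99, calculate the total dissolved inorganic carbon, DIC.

DIC = 4.30 mmol/kg

[CO2*] = KH · pCO2 = 10^(−1.45) × 795×10^-6 = 2.821×10^-5 mol/kg
α₀ = 1/(1 + K1/[H⁺] + K1K2/[H⁺]²) = 1/(1 + 10^+2.14 + 10^+1.13) = 0.006556
DIC = [CO2*]/α₀ = 2.821×10^-5 / 0.006556 = 4.30 mmol/kg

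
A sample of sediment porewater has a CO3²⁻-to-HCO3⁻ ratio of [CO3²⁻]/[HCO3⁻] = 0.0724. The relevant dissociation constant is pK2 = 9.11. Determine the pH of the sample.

pH = 7.97

From K2 = [H⁺][CO3²⁻]/[HCO3⁻]:  pH = pK2 + log₁₀([CO3²⁻]/[HCO3⁻])
log₁₀(0.0724) = -1.140
pH = 9.11 + (-1.140) = 7.97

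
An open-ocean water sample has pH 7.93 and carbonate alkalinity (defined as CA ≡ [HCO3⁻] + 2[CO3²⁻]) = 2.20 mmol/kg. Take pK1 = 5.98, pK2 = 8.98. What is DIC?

DIC = 2.05 mmol/kg

CA = [HCO3⁻] + 2[CO3²⁻] = (α₁ + 2α₂)·DIC
At pH 7.93: [H⁺]/K1 = 10^-1.95 = 0.011220, K2/[H⁺] = 10^-1.05 = 0.089125
α₁ = 1/(1 + 0.011220 + 0.089125) = 1/1.1003 = 0.9088; α₂ = α₁·K2/[H⁺] = 0.08100
α₁ + 2α₂ = 1.0708
DIC = CA / (α₁ + 2α₂) = 2.20 / 1.0708 = 2.05 mmol/kg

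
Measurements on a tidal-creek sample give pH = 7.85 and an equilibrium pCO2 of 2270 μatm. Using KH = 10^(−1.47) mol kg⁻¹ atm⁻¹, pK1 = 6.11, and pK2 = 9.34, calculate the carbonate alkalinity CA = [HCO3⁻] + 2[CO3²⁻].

[CO2*] = KH · pCO2 = 10^(−1.47) × 2270×10^-6 = 7.692×10^-5 mol/kg
α₀ = 1/(1 + K1/[H⁺] + K1K2/[H⁺]²) = 1/(1 + 10^+1.74 + 10^+0.25) = 0.01732
DIC = [CO2*]/α₀ = 7.692×10^-5 / 0.01732 = 4.441 mmol/kg
CA = (α₁ + 2α₂)·DIC = (0.9519 + 2×0.03080) × 4.441 = 4.50 mmol/kg

CA = 4.50 mmol/kg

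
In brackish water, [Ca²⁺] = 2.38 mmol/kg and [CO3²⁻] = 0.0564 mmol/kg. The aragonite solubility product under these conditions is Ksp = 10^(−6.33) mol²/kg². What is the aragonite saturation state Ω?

Ksp = 10^(−6.33) = 4.677×10^-7
Ω = [Ca²⁺][CO3²⁻]/Ksp = (2.38×10^-3)(0.0564×10^-3) / 4.677×10^-7 = 0.287

Ω = 0.287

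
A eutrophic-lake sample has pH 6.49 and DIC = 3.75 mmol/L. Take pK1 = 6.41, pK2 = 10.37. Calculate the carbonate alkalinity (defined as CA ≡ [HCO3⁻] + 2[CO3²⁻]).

CA = [HCO3⁻] + 2[CO3²⁻] = (α₁ + 2α₂)·DIC
At pH 6.49: [H⁺]/K1 = 10^-0.08 = 0.83176, K2/[H⁺] = 10^-3.88 = 0.00013183
α₁ = 1/(1 + 0.83176 + 0.00013183) = 1/1.8319 = 0.5459; α₂ = α₁·K2/[H⁺] = 7.196×10^-5
α₁ + 2α₂ = 0.5460
CA = 0.5460 × 3.75 = 2.05 mmol/L

CA = 2.05 mmol/L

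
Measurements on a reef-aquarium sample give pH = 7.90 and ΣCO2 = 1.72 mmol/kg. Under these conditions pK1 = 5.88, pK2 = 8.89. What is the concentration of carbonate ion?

α₂ = 1 / (1 + [H⁺]/K2 + [H⁺]²/(K1K2)) = 1 / (1 + 10^+0.99 + 10^-1.03)
   = 1 / (1 + 9.7724 + 0.093325) = 1/10.866 = 0.09203
[CO3²⁻] = α₂ × DIC = 0.09203 × 1.72 = 0.158 mmol/kg

[CO3²⁻] = 0.158 mmol/kg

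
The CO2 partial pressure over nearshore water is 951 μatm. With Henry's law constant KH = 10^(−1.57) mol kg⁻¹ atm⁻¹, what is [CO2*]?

KH = 10^(−1.57) = 2.692×10^-2 mol kg⁻¹ atm⁻¹
[CO2*] = KH · pCO2 = 2.692×10^-2 × 951×10^-6 atm = 2.56×10^-5 mol/kg

[CO2*] = 25.6 μmol/kg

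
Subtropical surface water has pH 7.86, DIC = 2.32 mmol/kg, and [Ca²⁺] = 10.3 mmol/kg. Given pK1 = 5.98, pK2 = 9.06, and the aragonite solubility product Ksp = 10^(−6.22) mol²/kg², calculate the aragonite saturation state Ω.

α₂ = 1 / (1 + [H⁺]/K2 + [H⁺]²/(K1K2)) = 1 / (1 + 10^+1.20 + 10^-0.68)
   = 1 / (1 + 15.849 + 0.20893) = 1/17.058 = 0.05862
[CO3²⁻] = α₂ × DIC = 0.05862 × 2.32 = 0.1360 mmol/kg
Ksp = 10^(−6.22) = 6.026×10^-7
Ω = [Ca²⁺][CO3²⁻]/Ksp = (10.3×10^-3)(1.360×10^-4) / 6.026×10^-7 = 2.32

Ω = 2.32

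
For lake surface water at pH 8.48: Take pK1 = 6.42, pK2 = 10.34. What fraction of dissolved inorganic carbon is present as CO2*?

α₀ = 1 / (1 + K1/[H⁺] + K1K2/[H⁺]²) = 1 / (1 + 10^+2.06 + 10^+0.20)
   = 1 / (1 + 114.82 + 1.5849) = 1/117.40 = 0.008518

α₀ = 0.00852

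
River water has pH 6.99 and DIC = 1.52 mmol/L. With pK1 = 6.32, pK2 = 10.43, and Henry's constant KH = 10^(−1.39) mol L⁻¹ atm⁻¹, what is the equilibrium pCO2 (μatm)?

pCO2 = 6570 μatm

α₀ = 1 / (1 + K1/[H⁺] + K1K2/[H⁺]²) = 1 / (1 + 10^+0.67 + 10^-2.77)
   = 1 / (1 + 4.6774 + 0.0016982) = 1/5.6790 = 0.1761
[CO2*] = α₀ × DIC = 0.1761 × 1.52 = 0.2677 mmol/L
pCO2 = [CO2*]/KH = 2.677×10^-4 / 4.074×10^-2 = 6570 μatm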